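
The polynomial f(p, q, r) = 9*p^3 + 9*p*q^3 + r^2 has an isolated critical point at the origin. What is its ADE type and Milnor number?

Type E7, Milnor number mu = 7.

The Hessian of f at 0 is [[0, 0, 0], [0, 0, 0], [0, 0, 2]] with rank 1, so corank 2. A Groebner basis of the Jacobian ideal J(f) in C{p,q,r} is {p^3, p*q^2, 3*p^2 + q^3, r}; counting standard monomials gives mu = 7. Corank 2; j^3 = 9*p^3 is a perfect cube, so E-series; the 4-jet and mu = 7 give E_7.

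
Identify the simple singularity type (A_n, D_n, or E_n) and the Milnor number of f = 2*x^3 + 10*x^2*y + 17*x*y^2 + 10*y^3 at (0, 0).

The Hessian of f at 0 has rank 0. Corank 2; j^3 = (x + 2*y)*(2*x^2 + 6*x*y + 5*y^2) splits into three distinct lines over C (the quadratic factor has nonzero discriminant), so D_4.

Type D_4, Milnor number mu = 4.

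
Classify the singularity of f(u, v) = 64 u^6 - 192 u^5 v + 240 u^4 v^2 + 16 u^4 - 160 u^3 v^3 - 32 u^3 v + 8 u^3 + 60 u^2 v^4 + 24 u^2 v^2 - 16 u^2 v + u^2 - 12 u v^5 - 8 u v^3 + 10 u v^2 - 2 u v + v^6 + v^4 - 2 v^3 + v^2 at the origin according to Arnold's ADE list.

A_5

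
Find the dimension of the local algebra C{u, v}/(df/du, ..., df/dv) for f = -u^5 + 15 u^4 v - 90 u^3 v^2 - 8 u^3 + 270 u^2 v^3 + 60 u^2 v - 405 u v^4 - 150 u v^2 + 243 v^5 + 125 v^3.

8

The Hessian of f at 0 has rank 0. Corank 2; j^3 = -(2*u - 5*v)^3 is a perfect cube, so E-series; the 5-jet and mu = 8 give E_8.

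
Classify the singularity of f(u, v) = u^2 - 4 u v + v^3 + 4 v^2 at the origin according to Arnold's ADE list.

A_2

The Hessian of f at 0 has rank 1. Corank 1: A-series; mu = 2 gives A_2.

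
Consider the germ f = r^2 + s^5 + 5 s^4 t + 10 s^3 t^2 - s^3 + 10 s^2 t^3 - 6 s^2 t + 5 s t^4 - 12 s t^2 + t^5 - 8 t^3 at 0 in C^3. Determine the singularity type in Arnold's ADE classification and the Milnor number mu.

Type E_{8}, Milnor number mu = 8.

The Hessian of f at 0 is [[0, 0, 0], [0, 0, 0], [0, 0, 2]] with rank 1, so corank 2. A Groebner basis of the Jacobian ideal J(f) in C{s,t,r} is {t^5, s*t^3 + 7*t^4/4, s^2 + 4*s*t + 4*t^2, r}; counting standard monomials gives mu = 8. Corank 2; j^3 = -(s + 2*t)^3 is a perfect cube, so E-series; the 5-jet and mu = 8 give E_8.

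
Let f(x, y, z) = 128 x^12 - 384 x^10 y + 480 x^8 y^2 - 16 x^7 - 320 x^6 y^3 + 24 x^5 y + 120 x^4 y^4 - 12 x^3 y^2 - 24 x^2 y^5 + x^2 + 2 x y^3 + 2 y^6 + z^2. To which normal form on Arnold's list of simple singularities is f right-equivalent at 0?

A_{5}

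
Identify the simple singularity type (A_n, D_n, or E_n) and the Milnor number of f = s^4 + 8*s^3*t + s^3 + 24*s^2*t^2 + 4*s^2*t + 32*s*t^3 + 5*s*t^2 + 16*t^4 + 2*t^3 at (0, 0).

The Hessian of f at 0 is [[0, 0], [0, 0]] with rank 0, so corank 2. A Groebner basis of the Jacobian ideal J(f) in C{s,t} is {s*t^2 + s*t/4 + t^2/4, -s*t/4 + t^3 - t^2/4, s^2 + 3*s*t + 2*t^2}; counting standard monomials gives mu = 5. Corank 2; j^3 = (s + t)^2*(s + 2*t) has shape L^2 M (L != M), so D-series; mu = 5 gives D_5.

Type D_{5}, Milnor number mu = 5.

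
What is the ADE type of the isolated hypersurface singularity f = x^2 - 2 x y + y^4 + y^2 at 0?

A_3

The Hessian of f at 0 is [[2, -2], [-2, 2]] with rank 1, so corank 1. A Groebner basis of the Jacobian ideal J(f) in C{x,y} is {y^3, x - y}; counting standard monomials gives mu = 3. Corank 1: A-series; mu = 3 gives A_3.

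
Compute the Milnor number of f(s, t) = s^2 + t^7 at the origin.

6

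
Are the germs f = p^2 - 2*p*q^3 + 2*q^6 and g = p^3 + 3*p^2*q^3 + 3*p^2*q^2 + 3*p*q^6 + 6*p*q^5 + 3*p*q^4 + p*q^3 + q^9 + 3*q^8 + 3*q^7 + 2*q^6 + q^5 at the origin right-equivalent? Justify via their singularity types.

No.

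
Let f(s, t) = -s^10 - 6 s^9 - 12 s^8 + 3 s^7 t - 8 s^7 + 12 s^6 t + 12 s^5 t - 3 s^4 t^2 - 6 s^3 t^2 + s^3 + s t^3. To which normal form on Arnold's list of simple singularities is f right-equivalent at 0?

The Hessian of f at 0 has rank 0. Corank 2; j^3 = s^3 is a perfect cube, so E-series; the 4-jet and mu = 7 give E_7.

E_7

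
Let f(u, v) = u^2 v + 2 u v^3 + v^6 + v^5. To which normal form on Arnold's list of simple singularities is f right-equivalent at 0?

The Hessian of f at 0 is [[0, 0], [0, 0]] with rank 0, so corank 2. A Groebner basis of the Jacobian ideal J(f) in C{u,v} is {u^3, u^2*v + u^2/6 + u*v^2/6, u*v + v^3}; counting standard monomials gives mu = 7. Corank 2; j^3 = u^2*v has shape L^2 M (L != M), so D-series; mu = 7 gives D_7.

D7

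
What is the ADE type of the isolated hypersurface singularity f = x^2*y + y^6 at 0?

D_7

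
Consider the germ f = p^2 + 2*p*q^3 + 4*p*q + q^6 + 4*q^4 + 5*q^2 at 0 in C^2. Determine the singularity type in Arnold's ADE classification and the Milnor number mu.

Type A_1, Milnor number mu = 1.

The Hessian of f at 0 has rank 2. Corank 0: nondegenerate Morse point, so A_1.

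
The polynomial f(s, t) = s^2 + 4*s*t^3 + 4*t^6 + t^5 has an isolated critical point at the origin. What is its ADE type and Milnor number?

Type A_4, Milnor number mu = 4.

The Hessian of f at 0 is [[2, 0], [0, 0]] with rank 1, so corank 1. A Groebner basis of the Jacobian ideal J(f) in C{s,t} is {s/2 + t^3, s^2, s*t}; counting standard monomials gives mu = 4. Corank 1: A-series; mu = 4 gives A_4.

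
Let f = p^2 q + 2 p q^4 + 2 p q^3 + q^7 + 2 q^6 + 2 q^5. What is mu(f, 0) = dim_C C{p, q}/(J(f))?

6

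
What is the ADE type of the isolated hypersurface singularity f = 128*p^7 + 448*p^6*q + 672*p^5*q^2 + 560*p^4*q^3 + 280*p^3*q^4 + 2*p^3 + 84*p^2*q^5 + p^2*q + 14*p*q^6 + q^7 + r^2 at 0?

D8

The Hessian of f at 0 has rank 1. Corank 2; j^3 = p^2*(2*p + q) has shape L^2 M (L != M), so D-series; mu = 8 gives D_8.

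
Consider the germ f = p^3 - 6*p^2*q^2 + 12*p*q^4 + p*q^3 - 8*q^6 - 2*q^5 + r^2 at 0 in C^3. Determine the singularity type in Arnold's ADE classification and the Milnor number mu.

Type E7, Milnor number mu = 7.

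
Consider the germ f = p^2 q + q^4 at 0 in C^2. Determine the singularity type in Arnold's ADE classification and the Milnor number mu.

Type D_{5}, Milnor number mu = 5.

The Hessian of f at 0 is [[0, 0], [0, 0]] with rank 0, so corank 2. A Groebner basis of the Jacobian ideal J(f) in C{p,q} is {p^3, p^2/4 + q^3, p*q}; counting standard monomials gives mu = 5. Corank 2; j^3 = p^2*q has shape L^2 M (L != M), so D-series; mu = 5 gives D_5.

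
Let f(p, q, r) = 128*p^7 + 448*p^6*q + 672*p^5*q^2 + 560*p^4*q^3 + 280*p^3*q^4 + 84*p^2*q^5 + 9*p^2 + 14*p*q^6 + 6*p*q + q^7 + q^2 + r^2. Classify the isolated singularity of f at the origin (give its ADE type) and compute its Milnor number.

Type A_{6}, Milnor number mu = 6.

The Hessian of f at 0 is [[18, 6, 0], [6, 2, 0], [0, 0, 2]] with rank 2, so corank 1. A Groebner basis of the Jacobian ideal J(f) in C{p,q,r} is {q^6, p + q/3, r}; counting standard monomials gives mu = 6. Corank 1: A-series; mu = 6 gives A_6.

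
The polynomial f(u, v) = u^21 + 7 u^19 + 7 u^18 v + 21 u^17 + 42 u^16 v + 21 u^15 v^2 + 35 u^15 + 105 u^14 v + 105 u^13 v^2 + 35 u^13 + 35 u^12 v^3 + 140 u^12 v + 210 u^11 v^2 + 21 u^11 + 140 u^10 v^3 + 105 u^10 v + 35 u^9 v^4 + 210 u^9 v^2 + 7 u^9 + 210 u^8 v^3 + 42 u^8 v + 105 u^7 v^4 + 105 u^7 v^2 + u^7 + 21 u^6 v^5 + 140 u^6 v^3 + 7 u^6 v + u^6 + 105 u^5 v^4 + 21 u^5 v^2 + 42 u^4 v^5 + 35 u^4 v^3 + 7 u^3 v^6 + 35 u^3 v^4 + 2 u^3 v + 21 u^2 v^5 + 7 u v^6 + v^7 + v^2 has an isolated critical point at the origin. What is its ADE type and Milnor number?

Type A_{6}, Milnor number mu = 6.

The Hessian of f at 0 has rank 1. Corank 1: A-series; mu = 6 gives A_6.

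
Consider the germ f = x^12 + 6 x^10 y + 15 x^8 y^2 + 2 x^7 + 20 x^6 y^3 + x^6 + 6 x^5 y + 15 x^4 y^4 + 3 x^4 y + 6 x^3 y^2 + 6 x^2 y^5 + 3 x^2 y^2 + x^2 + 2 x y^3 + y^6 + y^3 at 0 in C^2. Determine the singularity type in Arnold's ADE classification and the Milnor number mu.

The Hessian of f at 0 is [[2, 0], [0, 0]] with rank 1, so corank 1. A Groebner basis of the Jacobian ideal J(f) in C{x,y} is {y^2, x}; counting standard monomials gives mu = 2. Corank 1: A-series; mu = 2 gives A_2.

Type A2, Milnor number mu = 2.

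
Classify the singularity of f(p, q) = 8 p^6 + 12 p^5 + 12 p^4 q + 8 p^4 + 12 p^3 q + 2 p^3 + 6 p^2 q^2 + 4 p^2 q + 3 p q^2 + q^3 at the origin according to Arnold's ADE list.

D4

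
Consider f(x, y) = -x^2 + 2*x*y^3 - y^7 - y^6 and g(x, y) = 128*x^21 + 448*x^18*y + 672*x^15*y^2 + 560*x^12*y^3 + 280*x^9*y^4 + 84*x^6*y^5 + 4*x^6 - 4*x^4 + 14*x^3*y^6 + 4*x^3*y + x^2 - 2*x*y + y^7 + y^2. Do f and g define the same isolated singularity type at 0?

Yes.

The Hessian of f at 0 has rank 1. Corank 1: A-series; mu = 6 gives A_6. The Hessian of g at 0 has rank 1. Corank 1: A-series; mu = 6 gives A_6. Both have type A_6, hence right-equivalent.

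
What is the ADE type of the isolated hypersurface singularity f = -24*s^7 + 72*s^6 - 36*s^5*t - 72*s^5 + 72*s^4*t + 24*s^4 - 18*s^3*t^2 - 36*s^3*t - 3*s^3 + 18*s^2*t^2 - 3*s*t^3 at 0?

The Hessian of f at 0 is [[0, 0], [0, 0]] with rank 0, so corank 2. A Groebner basis of the Jacobian ideal J(f) in C{s,t} is {3*s^2/4 + t^4 + t^3/4, s^3, s^2*t - s^2/4 - t^3/12, -s^2 + s*t^2 - t^3/3}; counting standard monomials gives mu = 7. Corank 2; j^3 = -3*s^3 is a perfect cube, so E-series; the 4-jet and mu = 7 give E_7.

E_7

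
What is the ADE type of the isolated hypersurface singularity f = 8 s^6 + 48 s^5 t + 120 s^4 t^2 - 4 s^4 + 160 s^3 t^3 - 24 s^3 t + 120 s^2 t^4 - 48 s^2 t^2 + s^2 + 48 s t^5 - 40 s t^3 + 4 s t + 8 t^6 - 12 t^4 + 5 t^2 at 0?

A1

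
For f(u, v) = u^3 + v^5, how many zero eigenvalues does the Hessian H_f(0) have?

2

The Hessian at 0 is [[0, 0], [0, 0]] of rank 0; hence corank 2.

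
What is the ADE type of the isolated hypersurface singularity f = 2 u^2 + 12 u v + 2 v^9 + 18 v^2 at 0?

A_{8}

The Hessian of f at 0 has rank 1. Corank 1: A-series; mu = 8 gives A_8.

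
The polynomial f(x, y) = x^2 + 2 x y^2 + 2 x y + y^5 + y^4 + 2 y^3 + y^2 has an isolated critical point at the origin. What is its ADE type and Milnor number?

The Hessian of f at 0 has rank 1. Corank 1: A-series; mu = 4 gives A_4.

Type A_4, Milnor number mu = 4.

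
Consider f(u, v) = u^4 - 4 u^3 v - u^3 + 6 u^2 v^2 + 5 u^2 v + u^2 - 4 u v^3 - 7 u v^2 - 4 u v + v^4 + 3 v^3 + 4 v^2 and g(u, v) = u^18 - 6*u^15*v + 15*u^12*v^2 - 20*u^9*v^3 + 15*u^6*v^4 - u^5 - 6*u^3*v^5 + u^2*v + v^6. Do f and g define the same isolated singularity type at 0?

No.

The Hessian of f at 0 is [[2, -4], [-4, 8]] with rank 1, so corank 1. A Groebner basis of the Jacobian ideal J(f) in C{u,v} is {v^2, u - 2*v}; counting standard monomials gives mu = 2. Corank 1: A-series; mu = 2 gives A_2. The Hessian of g at 0 is [[0, 0], [0, 0]] with rank 0, so corank 2. A Groebner basis of the Jacobian ideal J(g) in C{u,v} is {u^2/6 + v^5, u^3, u*v}; counting standard monomials gives mu = 7. Corank 2; j^3 = u^2*v has shape L^2 M (L != M), so D-series; mu = 7 gives D_7. f is A_2 but g is D_7, hence not right-equivalent.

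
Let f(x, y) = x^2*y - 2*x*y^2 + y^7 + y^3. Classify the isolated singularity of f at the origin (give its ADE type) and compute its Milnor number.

Type D_8, Milnor number mu = 8.

The Hessian of f at 0 is [[0, 0], [0, 0]] with rank 0, so corank 2. A Groebner basis of the Jacobian ideal J(f) in C{x,y} is {x^2/7 + y^6 - y^2/7, x^3 - y^3, x*y - y^2}; counting standard monomials gives mu = 8. Corank 2; j^3 = y*(x - y)^2 has shape L^2 M (L != M), so D-series; mu = 8 gives D_8.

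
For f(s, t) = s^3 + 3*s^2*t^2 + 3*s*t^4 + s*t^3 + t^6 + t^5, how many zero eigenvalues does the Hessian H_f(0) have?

The Hessian at 0 is [[0, 0], [0, 0]] of rank 0; hence corank 2.

2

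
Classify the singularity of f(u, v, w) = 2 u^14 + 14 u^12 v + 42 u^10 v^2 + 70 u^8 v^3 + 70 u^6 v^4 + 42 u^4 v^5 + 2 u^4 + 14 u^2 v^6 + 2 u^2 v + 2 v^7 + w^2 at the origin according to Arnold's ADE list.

D_8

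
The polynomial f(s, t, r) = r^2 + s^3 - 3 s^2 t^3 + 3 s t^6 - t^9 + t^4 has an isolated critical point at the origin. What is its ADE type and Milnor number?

Type E_{6}, Milnor number mu = 6.

The Hessian of f at 0 has rank 1. Corank 2; j^3 = s^3 is a perfect cube, so E-series; the 4-jet and mu = 6 give E_6.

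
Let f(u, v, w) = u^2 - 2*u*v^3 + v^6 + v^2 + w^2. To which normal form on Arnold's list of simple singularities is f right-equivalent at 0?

A_1

The Hessian of f at 0 has rank 3. Corank 0: nondegenerate Morse point, so A_1.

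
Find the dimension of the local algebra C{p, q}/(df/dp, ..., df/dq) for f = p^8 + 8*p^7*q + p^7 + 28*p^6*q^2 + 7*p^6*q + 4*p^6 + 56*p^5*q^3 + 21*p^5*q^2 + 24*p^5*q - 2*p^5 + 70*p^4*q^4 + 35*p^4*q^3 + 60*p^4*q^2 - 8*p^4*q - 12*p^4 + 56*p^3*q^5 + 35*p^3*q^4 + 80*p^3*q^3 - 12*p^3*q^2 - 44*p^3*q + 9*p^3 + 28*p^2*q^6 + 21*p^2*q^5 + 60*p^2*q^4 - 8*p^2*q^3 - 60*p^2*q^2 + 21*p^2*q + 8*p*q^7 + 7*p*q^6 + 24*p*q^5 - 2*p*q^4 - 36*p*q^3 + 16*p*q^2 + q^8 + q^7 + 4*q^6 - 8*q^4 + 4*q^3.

9

The Hessian of f at 0 is [[0, 0], [0, 0]] with rank 0, so corank 2. A Groebner basis of the Jacobian ideal J(f) in C{p,q} is {p^2*q^2 + 642692*p^2*q/1535 - 728028*p^2/1535 + 974336*p*q^2/1535 - 217932*p*q/307 + 372728*q^3/1535 - 402872*q^2/1535, -803036*p^2*q/1535 + 902259*p^2/1535 + p*q^3 - 1214018*p*q^2/1535 + 270150*p*q/307 - 463384*q^3/1535 + 499496*q^2/1535, 995934*p^2*q/1535 - 1114641*p^2/1535 + 1500762*p*q^2/1535 - 333567*p*q/307 + q^4 + 571326*q^3/1535 - 616494*q^2/1535, p^3 + 4026*p^2*q/1535 - 984*p^2/1535 + 3668*p*q^2/1535 - 352*p*q/307 + 1144*q^3/1535 - 736*q^2/1535}; counting standard monomials gives mu = 9. Corank 2; j^3 = (p + q)*(3*p + 2*q)^2 has shape L^2 M (L != M), so D-series; mu = 9 gives D_9.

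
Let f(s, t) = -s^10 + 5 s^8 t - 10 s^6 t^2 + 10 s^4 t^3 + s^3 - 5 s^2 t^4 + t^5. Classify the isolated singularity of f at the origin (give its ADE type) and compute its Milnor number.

Type E8, Milnor number mu = 8.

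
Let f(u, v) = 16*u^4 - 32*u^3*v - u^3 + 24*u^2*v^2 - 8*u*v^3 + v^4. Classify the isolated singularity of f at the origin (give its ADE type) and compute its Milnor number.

Type E_6, Milnor number mu = 6.

The Hessian of f at 0 is [[0, 0], [0, 0]] with rank 0, so corank 2. A Groebner basis of the Jacobian ideal J(f) in C{u,v} is {v^4, u*v^2 - v^3/6, u^2}; counting standard monomials gives mu = 6. Corank 2; j^3 = -u^3 is a perfect cube, so E-series; the 4-jet and mu = 6 give E_6.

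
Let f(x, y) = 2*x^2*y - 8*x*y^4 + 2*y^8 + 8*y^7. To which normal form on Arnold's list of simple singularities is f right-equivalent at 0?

D_9

The Hessian of f at 0 has rank 0. Corank 2; j^3 = 2*x^2*y has shape L^2 M (L != M), so D-series; mu = 9 gives D_9.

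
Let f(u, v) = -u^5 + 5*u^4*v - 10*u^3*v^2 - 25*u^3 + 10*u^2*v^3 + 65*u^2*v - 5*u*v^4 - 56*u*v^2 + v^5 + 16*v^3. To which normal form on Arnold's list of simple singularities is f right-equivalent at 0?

The Hessian of f at 0 is [[0, 0], [0, 0]] with rank 0, so corank 2. A Groebner basis of the Jacobian ideal J(f) in C{u,v} is {625*u*v + v^4 - 500*v^2, u*v^2 - 4*v^3/5, u^2 - 9*u*v/5 + 4*v^2/5}; counting standard monomials gives mu = 6. Corank 2; j^3 = -(u - v)*(5*u - 4*v)^2 has shape L^2 M (L != M), so D-series; mu = 6 gives D_6.

D6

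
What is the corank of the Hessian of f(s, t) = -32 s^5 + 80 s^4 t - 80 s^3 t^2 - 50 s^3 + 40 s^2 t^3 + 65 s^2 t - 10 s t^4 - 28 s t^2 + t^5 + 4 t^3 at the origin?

The Hessian at 0 is [[0, 0], [0, 0]] of rank 0; hence corank 2.

2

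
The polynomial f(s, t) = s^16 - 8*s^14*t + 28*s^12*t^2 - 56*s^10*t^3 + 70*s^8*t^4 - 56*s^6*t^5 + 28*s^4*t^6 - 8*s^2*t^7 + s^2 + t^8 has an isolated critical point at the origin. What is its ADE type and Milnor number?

Type A7, Milnor number mu = 7.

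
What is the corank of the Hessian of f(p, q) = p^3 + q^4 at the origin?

Hessian at 0 has rank 0.

2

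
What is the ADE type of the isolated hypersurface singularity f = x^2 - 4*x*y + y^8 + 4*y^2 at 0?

A_{7}

The Hessian of f at 0 is [[2, -4], [-4, 8]] with rank 1, so corank 1. A Groebner basis of the Jacobian ideal J(f) in C{x,y} is {y^7, x - 2*y}; counting standard monomials gives mu = 7. Corank 1: A-series; mu = 7 gives A_7.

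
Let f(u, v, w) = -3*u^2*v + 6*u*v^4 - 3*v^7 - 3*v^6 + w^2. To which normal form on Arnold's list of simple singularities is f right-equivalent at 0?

D7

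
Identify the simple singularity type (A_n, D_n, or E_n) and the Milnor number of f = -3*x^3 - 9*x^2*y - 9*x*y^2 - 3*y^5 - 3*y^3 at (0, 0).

The Hessian of f at 0 is [[0, 0], [0, 0]] with rank 0, so corank 2. A Groebner basis of the Jacobian ideal J(f) in C{x,y} is {y^4, x^2 + 2*x*y + y^2}; counting standard monomials gives mu = 8. Corank 2; j^3 = -3*(x + y)^3 is a perfect cube, so E-series; the 5-jet and mu = 8 give E_8.

Type E8, Milnor number mu = 8.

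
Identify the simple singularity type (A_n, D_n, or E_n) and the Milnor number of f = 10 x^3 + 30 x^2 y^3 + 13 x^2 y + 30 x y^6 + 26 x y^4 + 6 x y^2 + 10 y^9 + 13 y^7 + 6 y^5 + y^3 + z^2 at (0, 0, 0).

Type D_4, Milnor number mu = 4.

The Hessian of f at 0 has rank 1. Corank 2; j^3 = (2*x + y)*(5*x^2 + 4*x*y + y^2) splits into three distinct lines over C (the quadratic factor has nonzero discriminant), so D_4.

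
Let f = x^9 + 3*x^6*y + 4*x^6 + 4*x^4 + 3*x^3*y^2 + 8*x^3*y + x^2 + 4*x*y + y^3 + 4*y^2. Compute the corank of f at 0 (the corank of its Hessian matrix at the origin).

Hessian at 0 has rank 1.

1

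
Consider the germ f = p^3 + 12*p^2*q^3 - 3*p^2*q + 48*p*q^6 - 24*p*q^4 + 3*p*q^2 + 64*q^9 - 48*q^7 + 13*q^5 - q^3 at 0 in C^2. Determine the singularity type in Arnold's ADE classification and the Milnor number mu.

Type E8, Milnor number mu = 8.

The Hessian of f at 0 has rank 0. Corank 2; j^3 = (p - q)^3 is a perfect cube, so E-series; the 5-jet and mu = 8 give E_8.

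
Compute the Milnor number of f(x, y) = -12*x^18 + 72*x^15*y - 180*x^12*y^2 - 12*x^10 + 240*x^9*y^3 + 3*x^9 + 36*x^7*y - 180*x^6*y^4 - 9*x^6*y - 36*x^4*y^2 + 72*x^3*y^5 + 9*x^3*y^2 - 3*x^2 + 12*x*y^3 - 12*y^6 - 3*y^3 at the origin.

The Hessian of f at 0 has rank 1. Corank 1: A-series; mu = 2 gives A_2.

2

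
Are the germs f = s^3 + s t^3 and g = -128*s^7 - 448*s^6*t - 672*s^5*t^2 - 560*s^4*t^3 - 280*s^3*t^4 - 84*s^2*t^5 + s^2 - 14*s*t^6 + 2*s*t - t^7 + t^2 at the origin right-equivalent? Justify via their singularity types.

No.

The Hessian of f at 0 has rank 0. Corank 2; j^3 = s^3 is a perfect cube, so E-series; the 4-jet and mu = 7 give E_7. The Hessian of g at 0 has rank 1. Corank 1: A-series; mu = 6 gives A_6. f is E_7 but g is A_6, hence not right-equivalent.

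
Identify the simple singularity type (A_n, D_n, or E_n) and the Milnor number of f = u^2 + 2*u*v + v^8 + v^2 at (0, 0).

Type A_{7}, Milnor number mu = 7.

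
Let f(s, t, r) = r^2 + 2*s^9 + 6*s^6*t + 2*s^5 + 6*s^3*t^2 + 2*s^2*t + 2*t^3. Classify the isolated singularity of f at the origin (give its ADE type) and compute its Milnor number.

Type D_{4}, Milnor number mu = 4.

The Hessian of f at 0 has rank 1. Corank 2; j^3 = 2*t*(s^2 + t^2) splits into three distinct lines over C (the quadratic factor has nonzero discriminant), so D_4.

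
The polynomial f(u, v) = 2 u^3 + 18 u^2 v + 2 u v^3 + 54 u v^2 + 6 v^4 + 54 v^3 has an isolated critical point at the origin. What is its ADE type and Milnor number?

Type E7, Milnor number mu = 7.

The Hessian of f at 0 is [[0, 0], [0, 0]] with rank 0, so corank 2. A Groebner basis of the Jacobian ideal J(f) in C{u,v} is {u^3 + 9*u^2*v + 162*u^2 + 972*u*v + 1458*v^2, -9*u^2 + u*v^2 - 54*u*v - 81*v^2, 3*u^2 + 18*u*v + v^3 + 27*v^2}; counting standard monomials gives mu = 7. Corank 2; j^3 = 2*(u + 3*v)^3 is a perfect cube, so E-series; the 4-jet and mu = 7 give E_7.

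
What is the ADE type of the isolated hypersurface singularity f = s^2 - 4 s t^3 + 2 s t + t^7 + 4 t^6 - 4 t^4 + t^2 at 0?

A6

The Hessian of f at 0 has rank 1. Corank 1: A-series; mu = 6 gives A_6.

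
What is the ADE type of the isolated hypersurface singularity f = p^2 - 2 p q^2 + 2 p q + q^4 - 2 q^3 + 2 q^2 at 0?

A_1

The Hessian of f at 0 has rank 2. Corank 0: nondegenerate Morse point, so A_1.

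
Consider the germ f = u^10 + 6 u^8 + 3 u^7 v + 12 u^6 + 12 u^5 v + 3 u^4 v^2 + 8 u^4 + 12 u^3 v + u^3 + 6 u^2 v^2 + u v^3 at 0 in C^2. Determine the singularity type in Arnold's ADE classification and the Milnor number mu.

The Hessian of f at 0 is [[0, 0], [0, 0]] with rank 0, so corank 2. A Groebner basis of the Jacobian ideal J(f) in C{u,v} is {3*u^2/4 + v^4 + v^3/4, u^3, u^2*v - u^2/4 - v^3/12, u^2 + u*v^2 + v^3/3}; counting standard monomials gives mu = 7. Corank 2; j^3 = u^3 is a perfect cube, so E-series; the 4-jet and mu = 7 give E_7.

Type E7, Milnor number mu = 7.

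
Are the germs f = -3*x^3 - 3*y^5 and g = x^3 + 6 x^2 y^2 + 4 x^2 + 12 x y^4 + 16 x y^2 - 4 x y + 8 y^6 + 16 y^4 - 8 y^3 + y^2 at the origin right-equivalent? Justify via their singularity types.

The Hessian of f at 0 has rank 0. Corank 2; j^3 = -3*x^3 is a perfect cube, so E-series; the 5-jet and mu = 8 give E_8. The Hessian of g at 0 has rank 1. Corank 1: A-series; mu = 2 gives A_2. f is E_8 but g is A_2, hence not right-equivalent.

No.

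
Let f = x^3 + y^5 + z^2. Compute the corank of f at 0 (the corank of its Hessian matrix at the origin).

2

Hessian at 0 has rank 1.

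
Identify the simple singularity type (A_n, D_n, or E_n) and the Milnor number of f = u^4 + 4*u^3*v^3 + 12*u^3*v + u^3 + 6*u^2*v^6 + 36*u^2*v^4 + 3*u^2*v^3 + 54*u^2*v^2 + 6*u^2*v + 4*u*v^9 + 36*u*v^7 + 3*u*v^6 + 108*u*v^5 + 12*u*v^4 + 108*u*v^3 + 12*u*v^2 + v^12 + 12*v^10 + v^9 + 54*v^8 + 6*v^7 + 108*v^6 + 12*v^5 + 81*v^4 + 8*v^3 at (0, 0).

The Hessian of f at 0 has rank 0. Corank 2; j^3 = (u + 2*v)^3 is a perfect cube, so E-series; the 4-jet and mu = 6 give E_6.

Type E_6, Milnor number mu = 6.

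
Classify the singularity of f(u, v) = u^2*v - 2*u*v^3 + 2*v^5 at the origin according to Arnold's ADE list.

D_6

The Hessian of f at 0 has rank 0. Corank 2; j^3 = u^2*v has shape L^2 M (L != M), so D-series; mu = 6 gives D_6.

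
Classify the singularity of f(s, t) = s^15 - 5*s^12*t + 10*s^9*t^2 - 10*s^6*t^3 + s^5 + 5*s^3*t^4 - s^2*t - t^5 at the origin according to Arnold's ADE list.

The Hessian of f at 0 has rank 0. Corank 2; j^3 = -s^2*t has shape L^2 M (L != M), so D-series; mu = 6 gives D_6.

D6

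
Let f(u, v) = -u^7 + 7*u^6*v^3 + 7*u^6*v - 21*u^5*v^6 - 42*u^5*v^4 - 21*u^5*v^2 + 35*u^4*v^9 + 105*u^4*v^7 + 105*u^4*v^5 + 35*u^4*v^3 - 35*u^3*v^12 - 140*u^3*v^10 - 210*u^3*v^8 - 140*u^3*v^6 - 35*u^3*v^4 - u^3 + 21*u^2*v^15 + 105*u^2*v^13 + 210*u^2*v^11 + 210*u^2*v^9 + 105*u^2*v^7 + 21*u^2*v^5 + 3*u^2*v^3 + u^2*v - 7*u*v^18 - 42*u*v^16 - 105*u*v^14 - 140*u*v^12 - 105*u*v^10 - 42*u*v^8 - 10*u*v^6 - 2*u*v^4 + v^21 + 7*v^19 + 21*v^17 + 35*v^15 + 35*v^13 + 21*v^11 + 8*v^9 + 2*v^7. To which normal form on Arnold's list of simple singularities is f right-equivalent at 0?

The Hessian of f at 0 is [[0, 0], [0, 0]] with rank 0, so corank 2. A Groebner basis of the Jacobian ideal J(f) in C{u,v} is {u^2/6 + u*v^3, 7*u^2/6 - u*v + v^4, u^3, u^2*v}; counting standard monomials gives mu = 8. Corank 2; j^3 = -u^2*(u - v) has shape L^2 M (L != M), so D-series; mu = 8 gives D_8.

D_8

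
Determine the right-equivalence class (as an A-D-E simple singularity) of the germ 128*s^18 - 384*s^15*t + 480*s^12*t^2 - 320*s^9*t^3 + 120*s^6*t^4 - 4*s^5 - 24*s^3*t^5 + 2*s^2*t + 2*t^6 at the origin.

D_7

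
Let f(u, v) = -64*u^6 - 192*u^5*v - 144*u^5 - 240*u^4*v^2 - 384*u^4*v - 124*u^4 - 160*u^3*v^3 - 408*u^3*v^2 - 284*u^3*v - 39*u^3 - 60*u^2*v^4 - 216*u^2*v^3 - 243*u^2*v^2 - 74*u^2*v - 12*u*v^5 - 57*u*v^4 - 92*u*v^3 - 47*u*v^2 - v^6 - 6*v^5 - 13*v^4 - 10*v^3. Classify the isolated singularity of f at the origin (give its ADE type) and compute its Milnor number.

Type D4, Milnor number mu = 4.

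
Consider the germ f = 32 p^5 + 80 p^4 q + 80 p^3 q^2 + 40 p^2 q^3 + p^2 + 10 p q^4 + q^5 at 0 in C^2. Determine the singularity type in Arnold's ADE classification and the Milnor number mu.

The Hessian of f at 0 has rank 1. Corank 1: A-series; mu = 4 gives A_4.

Type A_{4}, Milnor number mu = 4.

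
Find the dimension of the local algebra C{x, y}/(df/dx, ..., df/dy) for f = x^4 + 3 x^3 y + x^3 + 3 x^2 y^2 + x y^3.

7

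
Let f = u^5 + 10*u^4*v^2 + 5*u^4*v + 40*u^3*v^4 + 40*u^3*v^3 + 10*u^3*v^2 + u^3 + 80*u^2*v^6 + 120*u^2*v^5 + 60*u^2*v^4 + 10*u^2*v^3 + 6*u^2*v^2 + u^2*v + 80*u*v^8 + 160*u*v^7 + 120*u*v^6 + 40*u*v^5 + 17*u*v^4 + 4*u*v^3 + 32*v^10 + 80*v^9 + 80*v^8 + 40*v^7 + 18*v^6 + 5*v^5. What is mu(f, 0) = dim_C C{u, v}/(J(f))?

6

The Hessian of f at 0 is [[0, 0], [0, 0]] with rank 0, so corank 2. A Groebner basis of the Jacobian ideal J(f) in C{u,v} is {u^3, u^2*v, -2*u^2 + u*v^2, 5*u^2/2 + u*v/2 + v^3}; counting standard monomials gives mu = 6. Corank 2; j^3 = u^2*(u + v) has shape L^2 M (L != M), so D-series; mu = 6 gives D_6.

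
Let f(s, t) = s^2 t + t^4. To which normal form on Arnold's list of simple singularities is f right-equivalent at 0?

The Hessian of f at 0 is [[0, 0], [0, 0]] with rank 0, so corank 2. A Groebner basis of the Jacobian ideal J(f) in C{s,t} is {s^3, s^2/4 + t^3, s*t}; counting standard monomials gives mu = 5. Corank 2; j^3 = s^2*t has shape L^2 M (L != M), so D-series; mu = 5 gives D_5.

D_{5}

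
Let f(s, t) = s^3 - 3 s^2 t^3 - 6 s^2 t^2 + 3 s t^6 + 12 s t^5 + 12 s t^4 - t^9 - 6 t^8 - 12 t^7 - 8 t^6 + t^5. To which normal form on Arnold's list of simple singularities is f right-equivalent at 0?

The Hessian of f at 0 is [[0, 0], [0, 0]] with rank 0, so corank 2. A Groebner basis of the Jacobian ideal J(f) in C{s,t} is {-s^2/2 + s*t^3 + 2*s*t^2, t^4, s^3, s^2*t - 2*s^2 + 8*s*t^2}; counting standard monomials gives mu = 8. Corank 2; j^3 = s^3 is a perfect cube, so E-series; the 5-jet and mu = 8 give E_8.

E_8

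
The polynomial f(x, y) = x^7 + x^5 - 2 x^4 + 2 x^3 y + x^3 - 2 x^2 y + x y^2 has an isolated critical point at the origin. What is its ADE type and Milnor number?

The Hessian of f at 0 is [[0, 0], [0, 0]] with rank 0, so corank 2. A Groebner basis of the Jacobian ideal J(f) in C{x,y} is {2*x^2/5 + x*y^3 - 9*x*y^2/5 - 3*x*y/5 + 8*y^3/5 + y^2/5, 17*x^2/20 - 49*x*y^2/20 - 7*x*y/5 + y^4 + 43*y^3/20 + 11*y^2/20, x^3 - x^2 + x*y, x^2*y - 7*x^2/20 - 21*x*y^2/20 + 2*x*y/5 + 7*y^3/20 - y^2/20}; counting standard monomials gives mu = 8. Corank 2; j^3 = x*(x - y)^2 has shape L^2 M (L != M), so D-series; mu = 8 gives D_8.

Type D_8, Milnor number mu = 8.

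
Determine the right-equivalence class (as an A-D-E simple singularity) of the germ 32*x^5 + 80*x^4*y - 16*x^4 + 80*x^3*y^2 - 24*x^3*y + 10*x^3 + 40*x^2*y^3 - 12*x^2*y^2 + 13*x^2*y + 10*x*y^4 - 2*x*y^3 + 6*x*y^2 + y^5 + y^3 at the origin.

D_{4}

The Hessian of f at 0 is [[0, 0], [0, 0]] with rank 0, so corank 2. A Groebner basis of the Jacobian ideal J(f) in C{x,y} is {y^3, x^2 - 3*y^2/11, x*y + 6*y^2/11}; counting standard monomials gives mu = 4. Corank 2; j^3 = (2*x + y)*(5*x^2 + 4*x*y + y^2) splits into three distinct lines over C (the quadratic factor has nonzero discriminant), so D_4.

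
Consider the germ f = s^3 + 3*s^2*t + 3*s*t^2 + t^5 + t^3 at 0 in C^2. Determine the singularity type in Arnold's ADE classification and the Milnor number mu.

Type E_{8}, Milnor number mu = 8.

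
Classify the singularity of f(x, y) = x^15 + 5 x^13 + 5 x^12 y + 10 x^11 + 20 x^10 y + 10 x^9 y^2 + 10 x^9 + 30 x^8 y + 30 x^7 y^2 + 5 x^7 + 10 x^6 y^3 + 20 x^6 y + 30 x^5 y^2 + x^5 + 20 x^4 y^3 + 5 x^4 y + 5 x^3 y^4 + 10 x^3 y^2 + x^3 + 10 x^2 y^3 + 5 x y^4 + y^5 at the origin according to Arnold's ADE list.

E_8

The Hessian of f at 0 is [[0, 0], [0, 0]] with rank 0, so corank 2. A Groebner basis of the Jacobian ideal J(f) in C{x,y} is {y^5, x*y^3 + y^4/4, x^2}; counting standard monomials gives mu = 8. Corank 2; j^3 = x^3 is a perfect cube, so E-series; the 5-jet and mu = 8 give E_8.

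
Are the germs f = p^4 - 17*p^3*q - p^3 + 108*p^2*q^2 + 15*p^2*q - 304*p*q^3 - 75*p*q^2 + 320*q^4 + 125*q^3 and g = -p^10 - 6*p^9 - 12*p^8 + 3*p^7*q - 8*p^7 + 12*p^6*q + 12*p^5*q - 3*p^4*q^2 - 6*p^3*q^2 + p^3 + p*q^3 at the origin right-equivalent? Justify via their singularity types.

Yes.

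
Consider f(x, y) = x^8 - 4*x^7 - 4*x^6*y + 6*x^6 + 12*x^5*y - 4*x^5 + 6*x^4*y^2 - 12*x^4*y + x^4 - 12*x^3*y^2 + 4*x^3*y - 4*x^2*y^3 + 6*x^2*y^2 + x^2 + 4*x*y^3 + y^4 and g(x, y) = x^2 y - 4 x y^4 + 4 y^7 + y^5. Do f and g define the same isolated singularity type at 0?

No.

The Hessian of f at 0 has rank 1. Corank 1: A-series; mu = 3 gives A_3. The Hessian of g at 0 has rank 0. Corank 2; j^3 = x^2*y has shape L^2 M (L != M), so D-series; mu = 6 gives D_6. f is A_3 but g is D_6, hence not right-equivalent.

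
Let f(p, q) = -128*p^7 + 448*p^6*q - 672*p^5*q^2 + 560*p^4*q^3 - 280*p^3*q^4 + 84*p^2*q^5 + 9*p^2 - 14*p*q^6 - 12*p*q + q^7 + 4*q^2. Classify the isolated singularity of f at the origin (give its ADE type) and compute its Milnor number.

The Hessian of f at 0 has rank 1. Corank 1: A-series; mu = 6 gives A_6.

Type A6, Milnor number mu = 6.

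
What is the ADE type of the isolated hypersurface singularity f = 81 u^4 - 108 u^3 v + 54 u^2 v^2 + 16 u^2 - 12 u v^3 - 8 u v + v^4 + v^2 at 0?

A_{3}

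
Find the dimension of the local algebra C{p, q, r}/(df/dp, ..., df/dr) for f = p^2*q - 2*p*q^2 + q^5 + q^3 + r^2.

6

The Hessian of f at 0 has rank 1. Corank 2; j^3 = q*(p - q)^2 has shape L^2 M (L != M), so D-series; mu = 6 gives D_6.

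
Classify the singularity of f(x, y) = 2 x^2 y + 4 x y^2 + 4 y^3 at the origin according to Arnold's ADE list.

The Hessian of f at 0 has rank 0. Corank 2; j^3 = 2*y*(x^2 + 2*x*y + 2*y^2) splits into three distinct lines over C (the quadratic factor has nonzero discriminant), so D_4.

D4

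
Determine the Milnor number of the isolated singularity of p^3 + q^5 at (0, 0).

The Hessian of f at 0 is [[0, 0], [0, 0]] with rank 0, so corank 2. A Groebner basis of the Jacobian ideal J(f) in C{p,q} is {q^4, p^2}; counting standard monomials gives mu = 8. Corank 2; j^3 = p^3 is a perfect cube, so E-series; the 5-jet and mu = 8 give E_8.

8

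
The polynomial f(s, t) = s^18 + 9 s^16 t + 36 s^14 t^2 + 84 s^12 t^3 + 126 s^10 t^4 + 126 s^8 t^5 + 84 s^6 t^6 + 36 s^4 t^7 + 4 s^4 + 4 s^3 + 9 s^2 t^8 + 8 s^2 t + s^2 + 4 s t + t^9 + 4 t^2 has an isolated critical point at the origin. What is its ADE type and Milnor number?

Type A_8, Milnor number mu = 8.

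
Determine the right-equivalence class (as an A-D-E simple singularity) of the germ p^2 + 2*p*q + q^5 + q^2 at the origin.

A_4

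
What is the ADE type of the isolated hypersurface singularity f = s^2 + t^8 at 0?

The Hessian of f at 0 is [[2, 0], [0, 0]] with rank 1, so corank 1. A Groebner basis of the Jacobian ideal J(f) in C{s,t} is {t^7, s}; counting standard monomials gives mu = 7. Corank 1: A-series; mu = 7 gives A_7.

A_7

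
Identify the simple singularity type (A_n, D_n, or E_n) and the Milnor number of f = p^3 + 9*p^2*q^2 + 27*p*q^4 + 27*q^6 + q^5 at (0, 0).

The Hessian of f at 0 is [[0, 0], [0, 0]] with rank 0, so corank 2. A Groebner basis of the Jacobian ideal J(f) in C{p,q} is {q^4, p^3, p^2/6 + p*q^2}; counting standard monomials gives mu = 8. Corank 2; j^3 = p^3 is a perfect cube, so E-series; the 5-jet and mu = 8 give E_8.

Type E_{8}, Milnor number mu = 8.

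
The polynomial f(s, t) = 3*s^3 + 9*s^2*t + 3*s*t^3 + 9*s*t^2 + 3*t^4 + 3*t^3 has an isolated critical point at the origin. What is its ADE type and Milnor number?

Type E7, Milnor number mu = 7.

The Hessian of f at 0 has rank 0. Corank 2; j^3 = 3*(s + t)^3 is a perfect cube, so E-series; the 4-jet and mu = 7 give E_7.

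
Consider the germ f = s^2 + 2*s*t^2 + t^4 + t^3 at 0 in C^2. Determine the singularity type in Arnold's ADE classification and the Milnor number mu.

The Hessian of f at 0 is [[2, 0], [0, 0]] with rank 1, so corank 1. A Groebner basis of the Jacobian ideal J(f) in C{s,t} is {t^2, s}; counting standard monomials gives mu = 2. Corank 1: A-series; mu = 2 gives A_2.

Type A2, Milnor number mu = 2.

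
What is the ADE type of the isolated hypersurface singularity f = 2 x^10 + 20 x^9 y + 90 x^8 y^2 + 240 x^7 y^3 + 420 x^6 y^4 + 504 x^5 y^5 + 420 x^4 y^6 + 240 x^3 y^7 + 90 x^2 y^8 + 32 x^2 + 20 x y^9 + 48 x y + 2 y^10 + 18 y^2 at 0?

A9

The Hessian of f at 0 has rank 1. Corank 1: A-series; mu = 9 gives A_9.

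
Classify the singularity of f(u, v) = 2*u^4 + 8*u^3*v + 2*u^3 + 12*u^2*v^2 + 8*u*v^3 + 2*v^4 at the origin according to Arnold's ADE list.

E6

The Hessian of f at 0 is [[0, 0], [0, 0]] with rank 0, so corank 2. A Groebner basis of the Jacobian ideal J(f) in C{u,v} is {v^4, u*v^2 + v^3/3, u^2}; counting standard monomials gives mu = 6. Corank 2; j^3 = 2*u^3 is a perfect cube, so E-series; the 4-jet and mu = 6 give E_6.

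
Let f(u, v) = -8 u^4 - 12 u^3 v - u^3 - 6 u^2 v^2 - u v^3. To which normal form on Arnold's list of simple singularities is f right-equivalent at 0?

The Hessian of f at 0 is [[0, 0], [0, 0]] with rank 0, so corank 2. A Groebner basis of the Jacobian ideal J(f) in C{u,v} is {3*u^2/4 + v^4 + v^3/4, u^3, u^2*v - u^2/4 - v^3/12, u^2 + u*v^2 + v^3/3}; counting standard monomials gives mu = 7. Corank 2; j^3 = -u^3 is a perfect cube, so E-series; the 4-jet and mu = 7 give E_7.

E_{7}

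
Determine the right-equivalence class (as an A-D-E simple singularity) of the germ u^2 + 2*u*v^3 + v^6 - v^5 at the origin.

The Hessian of f at 0 has rank 1. Corank 1: A-series; mu = 4 gives A_4.

A_4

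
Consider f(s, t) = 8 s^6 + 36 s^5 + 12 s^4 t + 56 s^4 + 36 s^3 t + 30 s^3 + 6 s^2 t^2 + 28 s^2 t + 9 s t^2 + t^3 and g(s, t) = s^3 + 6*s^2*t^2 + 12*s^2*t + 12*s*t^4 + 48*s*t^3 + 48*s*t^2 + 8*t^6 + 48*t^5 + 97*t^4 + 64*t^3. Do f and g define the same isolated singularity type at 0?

No.

The Hessian of f at 0 has rank 0. Corank 2; j^3 = (3*s + t)*(10*s^2 + 6*s*t + t^2) splits into three distinct lines over C (the quadratic factor has nonzero discriminant), so D_4. The Hessian of g at 0 has rank 0. Corank 2; j^3 = (s + 4*t)^3 is a perfect cube, so E-series; the 4-jet and mu = 6 give E_6. f is D_4 but g is E_6, hence not right-equivalent.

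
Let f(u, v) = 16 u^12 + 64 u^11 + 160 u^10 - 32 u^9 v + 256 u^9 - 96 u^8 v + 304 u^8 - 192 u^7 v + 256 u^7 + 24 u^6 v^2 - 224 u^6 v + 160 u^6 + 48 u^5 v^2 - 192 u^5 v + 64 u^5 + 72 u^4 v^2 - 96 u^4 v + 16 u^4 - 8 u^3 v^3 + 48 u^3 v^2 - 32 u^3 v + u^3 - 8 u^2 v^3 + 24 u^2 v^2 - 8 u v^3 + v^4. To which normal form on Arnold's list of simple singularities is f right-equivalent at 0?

The Hessian of f at 0 has rank 0. Corank 2; j^3 = u^3 is a perfect cube, so E-series; the 4-jet and mu = 6 give E_6.

E_6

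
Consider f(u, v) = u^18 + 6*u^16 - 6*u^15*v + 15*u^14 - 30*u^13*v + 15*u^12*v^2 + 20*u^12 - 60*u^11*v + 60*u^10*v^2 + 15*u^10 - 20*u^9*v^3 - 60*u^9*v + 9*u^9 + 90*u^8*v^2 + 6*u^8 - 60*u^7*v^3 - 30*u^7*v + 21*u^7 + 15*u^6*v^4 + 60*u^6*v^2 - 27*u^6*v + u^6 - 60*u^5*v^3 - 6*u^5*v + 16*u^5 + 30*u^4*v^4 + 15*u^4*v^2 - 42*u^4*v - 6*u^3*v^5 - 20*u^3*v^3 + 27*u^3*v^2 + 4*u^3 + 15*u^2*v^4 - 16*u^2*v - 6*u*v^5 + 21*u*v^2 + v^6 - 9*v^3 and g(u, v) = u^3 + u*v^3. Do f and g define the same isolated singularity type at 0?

The Hessian of f at 0 has rank 0. Corank 2; j^3 = (u - v)*(2*u - 3*v)^2 has shape L^2 M (L != M), so D-series; mu = 7 gives D_7. The Hessian of g at 0 has rank 0. Corank 2; j^3 = u^3 is a perfect cube, so E-series; the 4-jet and mu = 7 give E_7. f is D_7 but g is E_7, hence not right-equivalent.

No.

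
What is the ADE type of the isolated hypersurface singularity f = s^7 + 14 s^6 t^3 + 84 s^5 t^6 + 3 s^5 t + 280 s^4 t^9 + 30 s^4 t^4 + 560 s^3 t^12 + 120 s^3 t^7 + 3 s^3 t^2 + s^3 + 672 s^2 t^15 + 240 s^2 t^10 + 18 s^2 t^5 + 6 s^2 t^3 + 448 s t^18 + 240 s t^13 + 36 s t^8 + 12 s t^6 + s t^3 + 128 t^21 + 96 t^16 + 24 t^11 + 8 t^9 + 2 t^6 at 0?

E7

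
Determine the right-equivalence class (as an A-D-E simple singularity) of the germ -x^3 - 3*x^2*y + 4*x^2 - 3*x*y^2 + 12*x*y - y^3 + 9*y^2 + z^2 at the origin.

A2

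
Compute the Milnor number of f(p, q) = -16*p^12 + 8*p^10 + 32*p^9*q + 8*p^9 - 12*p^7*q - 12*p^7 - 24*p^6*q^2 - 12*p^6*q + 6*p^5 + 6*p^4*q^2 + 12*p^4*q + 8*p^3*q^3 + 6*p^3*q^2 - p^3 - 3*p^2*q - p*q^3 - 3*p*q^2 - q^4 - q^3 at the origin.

7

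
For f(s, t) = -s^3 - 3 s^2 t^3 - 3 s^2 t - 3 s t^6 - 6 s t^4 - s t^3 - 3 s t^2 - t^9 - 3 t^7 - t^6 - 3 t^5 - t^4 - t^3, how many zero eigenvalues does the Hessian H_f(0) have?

2

Hessian at 0 has rank 0.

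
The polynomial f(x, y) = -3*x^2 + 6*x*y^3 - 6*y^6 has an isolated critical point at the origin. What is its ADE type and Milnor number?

The Hessian of f at 0 is [[-6, 0], [0, 0]] with rank 1, so corank 1. A Groebner basis of the Jacobian ideal J(f) in C{x,y} is {x*y^2, -x + y^3, x^2}; counting standard monomials gives mu = 5. Corank 1: A-series; mu = 5 gives A_5.

Type A5, Milnor number mu = 5.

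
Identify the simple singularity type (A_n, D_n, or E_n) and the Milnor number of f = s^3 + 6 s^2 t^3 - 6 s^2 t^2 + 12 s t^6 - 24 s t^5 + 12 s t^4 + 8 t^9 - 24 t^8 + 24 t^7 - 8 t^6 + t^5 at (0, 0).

The Hessian of f at 0 is [[0, 0], [0, 0]] with rank 0, so corank 2. A Groebner basis of the Jacobian ideal J(f) in C{s,t} is {s^2/4 + s*t^3 - s*t^2, t^4, s^3, s^2*t + s^2 - 4*s*t^2}; counting standard monomials gives mu = 8. Corank 2; j^3 = s^3 is a perfect cube, so E-series; the 5-jet and mu = 8 give E_8.

Type E_{8}, Milnor number mu = 8.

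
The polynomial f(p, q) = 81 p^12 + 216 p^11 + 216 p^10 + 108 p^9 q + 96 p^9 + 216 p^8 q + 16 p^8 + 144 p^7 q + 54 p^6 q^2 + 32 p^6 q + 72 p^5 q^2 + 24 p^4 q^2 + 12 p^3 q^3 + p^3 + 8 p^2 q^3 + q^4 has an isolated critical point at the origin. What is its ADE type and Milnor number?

Type E6, Milnor number mu = 6.

The Hessian of f at 0 has rank 0. Corank 2; j^3 = p^3 is a perfect cube, so E-series; the 4-jet and mu = 6 give E_6.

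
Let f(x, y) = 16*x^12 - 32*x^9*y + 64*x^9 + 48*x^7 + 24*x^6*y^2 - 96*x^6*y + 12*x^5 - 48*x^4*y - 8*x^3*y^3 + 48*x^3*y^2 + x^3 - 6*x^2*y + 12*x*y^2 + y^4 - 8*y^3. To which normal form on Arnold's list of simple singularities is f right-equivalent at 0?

E_{6}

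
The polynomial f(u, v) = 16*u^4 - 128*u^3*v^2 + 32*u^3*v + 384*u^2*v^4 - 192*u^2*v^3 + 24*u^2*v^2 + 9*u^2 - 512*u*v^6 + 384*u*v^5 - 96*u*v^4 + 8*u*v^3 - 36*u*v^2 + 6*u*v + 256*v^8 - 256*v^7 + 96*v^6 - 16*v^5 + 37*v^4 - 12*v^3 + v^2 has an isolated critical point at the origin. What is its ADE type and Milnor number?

Type A_{3}, Milnor number mu = 3.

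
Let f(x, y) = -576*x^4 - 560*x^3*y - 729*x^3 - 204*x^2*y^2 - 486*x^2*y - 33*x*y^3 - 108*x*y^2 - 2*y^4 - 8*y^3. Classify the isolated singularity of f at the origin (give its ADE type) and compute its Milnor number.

The Hessian of f at 0 is [[0, 0], [0, 0]] with rank 0, so corank 2. A Groebner basis of the Jacobian ideal J(f) in C{x,y} is {129140163*x^2/16 + 14348907*x*y/4 + y^4 + 729*y^3/16 + 1594323*y^2/4, x^3 + 4131*x^2/8 + 459*x*y/2 + y^3/72 + 51*y^2/2, x^2*y - 24057*x^2/16 - 2673*x*y/4 - 25*y^3/432 - 297*y^2/4, 6561*x^2/2 + x*y^2 + 1458*x*y + 13*y^3/54 + 162*y^2}; counting standard monomials gives mu = 7. Corank 2; j^3 = -(9*x + 2*y)^3 is a perfect cube, so E-series; the 4-jet and mu = 7 give E_7.

Type E7, Milnor number mu = 7.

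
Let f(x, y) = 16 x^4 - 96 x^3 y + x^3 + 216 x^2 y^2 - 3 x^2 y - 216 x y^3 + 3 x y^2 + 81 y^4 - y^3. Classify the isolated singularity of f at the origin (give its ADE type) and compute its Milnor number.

Type E6, Milnor number mu = 6.

The Hessian of f at 0 is [[0, 0], [0, 0]] with rank 0, so corank 2. A Groebner basis of the Jacobian ideal J(f) in C{x,y} is {y^4, x*y^2 - 7*y^3/6, x^2 - 2*x*y + y^2}; counting standard monomials gives mu = 6. Corank 2; j^3 = (x - y)^3 is a perfect cube, so E-series; the 4-jet and mu = 6 give E_6.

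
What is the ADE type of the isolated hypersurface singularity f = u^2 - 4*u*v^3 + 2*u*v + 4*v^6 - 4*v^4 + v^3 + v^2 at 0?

A2

The Hessian of f at 0 has rank 1. Corank 1: A-series; mu = 2 gives A_2.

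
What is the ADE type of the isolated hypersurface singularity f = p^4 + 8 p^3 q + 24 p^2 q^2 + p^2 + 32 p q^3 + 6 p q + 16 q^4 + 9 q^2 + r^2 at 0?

The Hessian of f at 0 is [[2, 6, 0], [6, 18, 0], [0, 0, 2]] with rank 2, so corank 1. A Groebner basis of the Jacobian ideal J(f) in C{p,q,r} is {q^3, p + 3*q, r}; counting standard monomials gives mu = 3. Corank 1: A-series; mu = 3 gives A_3.

A3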